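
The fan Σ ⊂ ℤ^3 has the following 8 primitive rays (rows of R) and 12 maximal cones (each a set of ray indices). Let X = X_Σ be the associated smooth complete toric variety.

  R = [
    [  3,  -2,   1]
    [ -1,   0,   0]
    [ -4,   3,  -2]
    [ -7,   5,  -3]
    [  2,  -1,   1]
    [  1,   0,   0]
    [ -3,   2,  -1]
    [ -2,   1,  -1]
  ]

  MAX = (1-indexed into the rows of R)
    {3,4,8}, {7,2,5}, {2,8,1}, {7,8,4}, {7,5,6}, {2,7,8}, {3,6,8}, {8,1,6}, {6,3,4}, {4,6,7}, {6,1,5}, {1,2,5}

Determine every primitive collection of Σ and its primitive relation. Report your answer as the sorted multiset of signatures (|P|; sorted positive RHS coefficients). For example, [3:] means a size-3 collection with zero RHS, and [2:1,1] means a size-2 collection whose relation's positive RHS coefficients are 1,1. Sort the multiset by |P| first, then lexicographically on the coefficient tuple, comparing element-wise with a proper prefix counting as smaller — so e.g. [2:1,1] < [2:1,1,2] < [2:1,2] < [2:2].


Δ(Σ) — 8 vertices, 12 min non-faces:

  • {1,7}:  v_{1} + v_{7} = 0  so sig = [2:]
  • {2,6}:  v_{2} + v_{6} = 0  so sig = [2:]
  • {5,8}:  v_{5} + v_{8} = 0  so sig = [2:]
  • {1,4}:  v_{1} + v_{4} = v_{3}  so sig = [2:1]
  • {3,7}:  v_{3} + v_{7} = v_{4}  so sig = [2:1]
  • {1,3}:  v_{1} + v_{3} = v_{6} + v_{8}  so sig = [2:1,1]
  • {2,3}:  v_{2} + v_{3} = v_{7} + v_{8}  so sig = [2:1,1]
  • {3,5}:  v_{3} + v_{5} = v_{6} + v_{7}  so sig = [2:1,1]
  • {2,4}:  v_{2} + v_{4} = 2·v_{7} + v_{8}  so sig = [2:1,2]
  • {4,5}:  v_{4} + v_{5} = v_{6} + 2·v_{7}  so sig = [2:1,2]
  • {6,7,8}:  v_{6} + v_{7} + v_{8} = v_{3}  so sig = [3:1]
  • {4,6,8}:  v_{4} + v_{6} + v_{8} = 2·v_{3}  so sig = [3:2]

Hence PRS(X_Σ) =
    |P|=2: 10 collections, coeffs (), (), (), (1), (1), (1,1), (1,1), (1,1), (1,2), (1,2)
    |P|=3: 2 collections, coeffs (1), (2)


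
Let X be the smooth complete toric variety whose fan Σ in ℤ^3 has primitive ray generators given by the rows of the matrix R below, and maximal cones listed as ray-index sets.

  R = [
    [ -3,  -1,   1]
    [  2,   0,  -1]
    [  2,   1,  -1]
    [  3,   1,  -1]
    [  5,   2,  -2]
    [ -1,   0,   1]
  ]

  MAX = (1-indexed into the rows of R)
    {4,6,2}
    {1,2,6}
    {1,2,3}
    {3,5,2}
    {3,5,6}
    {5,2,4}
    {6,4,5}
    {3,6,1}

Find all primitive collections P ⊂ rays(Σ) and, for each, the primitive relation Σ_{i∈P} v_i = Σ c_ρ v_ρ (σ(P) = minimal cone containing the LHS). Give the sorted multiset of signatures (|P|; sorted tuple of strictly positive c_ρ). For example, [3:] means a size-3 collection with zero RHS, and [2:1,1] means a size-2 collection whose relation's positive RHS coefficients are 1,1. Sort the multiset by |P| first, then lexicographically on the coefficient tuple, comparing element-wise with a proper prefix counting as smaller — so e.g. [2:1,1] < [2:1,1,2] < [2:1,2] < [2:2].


5 minimal non-faces of Δ(Σ) (on 6 rays):

  P={1,4}:  v_{1} + v_{4} = 0  so sig = [2:]
  P={1,5}:  v_{1} + v_{5} = v_{3}  so sig = [2:1]
  P={3,4}:  v_{3} + v_{4} = v_{5}  so sig = [2:1]
  P={2,3,6}:  v_{2} + v_{3} + v_{6} = v_{4}  so sig = [3:1]
  P={2,5,6}:  v_{2} + v_{5} + v_{6} = 2·v_{4}  so sig = [3:2]

so the primitive-relation signature multiset is
[[2:], [2:1], [2:1], [3:1], [3:2]]


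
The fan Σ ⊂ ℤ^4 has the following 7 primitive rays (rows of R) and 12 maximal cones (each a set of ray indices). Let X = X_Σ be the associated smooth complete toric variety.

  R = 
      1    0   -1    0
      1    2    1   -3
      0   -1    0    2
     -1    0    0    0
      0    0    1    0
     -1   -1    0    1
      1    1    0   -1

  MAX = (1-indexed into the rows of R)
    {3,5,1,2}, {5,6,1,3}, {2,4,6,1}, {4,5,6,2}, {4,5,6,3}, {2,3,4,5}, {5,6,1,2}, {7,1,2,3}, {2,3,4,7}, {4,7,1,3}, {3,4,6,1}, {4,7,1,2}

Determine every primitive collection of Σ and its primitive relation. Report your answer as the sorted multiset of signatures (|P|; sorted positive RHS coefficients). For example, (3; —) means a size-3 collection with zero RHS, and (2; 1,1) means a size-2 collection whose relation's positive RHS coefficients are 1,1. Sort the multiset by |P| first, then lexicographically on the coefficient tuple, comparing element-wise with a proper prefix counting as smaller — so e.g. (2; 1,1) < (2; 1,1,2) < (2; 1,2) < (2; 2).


|primitive collections| = 5. Relations:

  • {6,7}:  v_{6} + v_{7} = 0  ⇒ sig = (2; —)
  • {5,7}:  v_{5} + v_{7} = v_{2} + v_{3}  ⇒ sig = (2; 1,1)
  • {1,4,5}:  v_{1} + v_{4} + v_{5} = 0  ⇒ sig = (3; —)
  • {2,3,6}:  v_{2} + v_{3} + v_{6} = v_{5}  ⇒ sig = (3; 1)
  • {1,2,3,4}:  v_{1} + v_{2} + v_{3} + v_{4} = v_{7}  ⇒ sig = (4; 1)

Signatures (|P|; sorted positive RHS coefficients), sorted:
    |P|=2: 2 collections, coeffs (), (1,1)
    |P|=3: 2 collections, coeffs (), (1)
    |P|=4: 1 collection, coeffs (1)


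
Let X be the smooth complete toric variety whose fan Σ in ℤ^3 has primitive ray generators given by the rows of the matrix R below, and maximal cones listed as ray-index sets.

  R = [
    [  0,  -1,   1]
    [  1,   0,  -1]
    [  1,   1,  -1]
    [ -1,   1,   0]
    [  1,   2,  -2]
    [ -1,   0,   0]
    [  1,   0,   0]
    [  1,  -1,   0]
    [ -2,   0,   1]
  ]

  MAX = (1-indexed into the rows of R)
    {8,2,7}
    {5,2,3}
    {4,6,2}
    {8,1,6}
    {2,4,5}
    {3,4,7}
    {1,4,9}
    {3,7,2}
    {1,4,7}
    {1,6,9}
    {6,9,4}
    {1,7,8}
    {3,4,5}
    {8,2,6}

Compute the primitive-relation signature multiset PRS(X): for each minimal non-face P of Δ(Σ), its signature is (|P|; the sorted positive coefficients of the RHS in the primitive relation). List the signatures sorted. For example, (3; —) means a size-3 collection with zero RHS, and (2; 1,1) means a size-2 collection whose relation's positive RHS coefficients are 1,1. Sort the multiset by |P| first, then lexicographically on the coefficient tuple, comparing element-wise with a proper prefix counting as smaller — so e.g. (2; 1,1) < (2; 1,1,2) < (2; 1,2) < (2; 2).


|primitive collections| = 18. Relations:

  P={4,8}:  v_{4} + v_{8} = 0 ; sig = (2; —)
  P={6,7}:  v_{6} + v_{7} = 0 ; sig = (2; —)
  P={1,2}:  v_{1} + v_{2} = v_{8} ; sig = (2; 1)
  P={1,3}:  v_{1} + v_{3} = v_{7} ; sig = (2; 1)
  P={1,5}:  v_{1} + v_{5} = v_{3} ; sig = (2; 1)
  P={2,9}:  v_{2} + v_{9} = v_{6} ; sig = (2; 1)
  P={3,9}:  v_{3} + v_{9} = v_{4} ; sig = (2; 1)
  P={3,6}:  v_{3} + v_{6} = v_{2} + v_{4} ; sig = (2; 1,1)
  P={3,8}:  v_{3} + v_{8} = v_{2} + v_{7} ; sig = (2; 1,1)
  P={5,8}:  v_{5} + v_{8} = v_{2} + v_{3} ; sig = (2; 1,1)
  P={7,9}:  v_{7} + v_{9} = v_{1} + v_{4} ; sig = (2; 1,1)
  P={8,9}:  v_{8} + v_{9} = v_{1} + v_{6} ; sig = (2; 1,1)
  P={5,9}:  v_{5} + v_{9} = v_{2} + 2·v_{4} ; sig = (2; 1,2)
  P={5,7}:  v_{5} + v_{7} = 2·v_{3} ; sig = (2; 2)
  P={5,6}:  v_{5} + v_{6} = 2·v_{2} + 2·v_{4} ; sig = (2; 2,2)
  P={1,4,6}:  v_{1} + v_{4} + v_{6} = v_{9} ; sig = (3; 1)
  P={2,3,4}:  v_{2} + v_{3} + v_{4} = v_{5} ; sig = (3; 1)
  P={2,4,7}:  v_{2} + v_{4} + v_{7} = v_{3} ; sig = (3; 1)

Sorted signature multiset PRS(X):
[(2; —), (2; —), (2; 1), (2; 1), (2; 1), (2; 1), (2; 1), (2; 1,1), (2; 1,1), (2; 1,1), (2; 1,1), (2; 1,1), (2; 1,2), (2; 2), (2; 2,2), (3; 1), (3; 1), (3; 1)]


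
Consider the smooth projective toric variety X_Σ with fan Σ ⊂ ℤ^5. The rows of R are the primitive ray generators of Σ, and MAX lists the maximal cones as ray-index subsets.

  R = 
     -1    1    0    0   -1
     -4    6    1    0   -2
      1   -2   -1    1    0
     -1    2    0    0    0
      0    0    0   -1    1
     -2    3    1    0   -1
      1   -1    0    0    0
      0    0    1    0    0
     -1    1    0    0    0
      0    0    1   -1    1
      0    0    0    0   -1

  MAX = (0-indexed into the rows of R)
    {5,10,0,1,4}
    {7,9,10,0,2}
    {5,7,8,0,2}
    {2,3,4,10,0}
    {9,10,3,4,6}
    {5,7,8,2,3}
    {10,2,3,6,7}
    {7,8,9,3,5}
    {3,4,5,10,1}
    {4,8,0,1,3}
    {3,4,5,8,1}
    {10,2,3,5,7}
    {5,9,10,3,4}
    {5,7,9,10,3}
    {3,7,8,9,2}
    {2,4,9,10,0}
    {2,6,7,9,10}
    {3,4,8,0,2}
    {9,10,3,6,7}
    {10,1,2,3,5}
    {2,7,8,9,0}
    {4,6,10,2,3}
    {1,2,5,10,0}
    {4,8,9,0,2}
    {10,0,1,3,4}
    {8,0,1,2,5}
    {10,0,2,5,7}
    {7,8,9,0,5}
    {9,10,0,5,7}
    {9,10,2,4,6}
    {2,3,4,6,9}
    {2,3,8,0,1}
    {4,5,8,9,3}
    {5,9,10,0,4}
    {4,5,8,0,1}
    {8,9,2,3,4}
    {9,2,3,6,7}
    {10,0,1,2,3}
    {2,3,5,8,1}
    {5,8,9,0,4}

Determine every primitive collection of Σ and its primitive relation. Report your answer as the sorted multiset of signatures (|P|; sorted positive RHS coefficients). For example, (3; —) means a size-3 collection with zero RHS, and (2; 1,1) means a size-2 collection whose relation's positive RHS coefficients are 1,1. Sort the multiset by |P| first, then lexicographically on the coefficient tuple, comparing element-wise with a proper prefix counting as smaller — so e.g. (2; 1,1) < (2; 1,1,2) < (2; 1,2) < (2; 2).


The 15 primitive collections of Σ (r=11, n=5):

  P = {6,8}:  v_{6} + v_{8} = 0  so sig = (2; —)
  P = {0,6}:  v_{0} + v_{6} = v_{10}  so sig = (2; 1)
  P = {4,7}:  v_{4} + v_{7} = v_{9}  so sig = (2; 1)
  P = {8,10}:  v_{8} + v_{10} = v_{0}  so sig = (2; 1)
  P = {1,6}:  v_{1} + v_{6} = v_{3} + v_{5} + v_{10}  so sig = (2; 1,1,1)
  P = {5,6}:  v_{5} + v_{6} = v_{3} + v_{7} + v_{10}  so sig = (2; 1,1,1)
  P = {1,9}:  v_{1} + v_{9} = v_{4} + 2·v_{5}  so sig = (2; 1,2)
  P = {1,7}:  v_{1} + v_{7} = 2·v_{5}  so sig = (2; 2)
  P = {0,3,5}:  v_{0} + v_{3} + v_{5} = v_{1}  so sig = (3; 1)
  P = {0,3,7}:  v_{0} + v_{3} + v_{7} = v_{5}  so sig = (3; 1)
  P = {2,4,5}:  v_{2} + v_{4} + v_{5} = v_{8}  so sig = (3; 1)
  P = {0,3,9}:  v_{0} + v_{3} + v_{9} = v_{4} + v_{5}  so sig = (3; 1,1)
  P = {2,5,9}:  v_{2} + v_{5} + v_{9} = v_{7} + v_{8}  so sig = (3; 1,1)
  P = {1,2,4}:  v_{1} + v_{2} + v_{4} = v_{0} + v_{3} + v_{8}  so sig = (3; 1,1,1)
  P = {2,3,9,10}:  v_{2} + v_{3} + v_{9} + v_{10} = 0  so sig = (4; —)

Signatures (|P|; sorted positive RHS coefficients), sorted:
    (2; —)
    (2; 1)
    (2; 1)
    (2; 1)
    (2; 1,1,1)
    (2; 1,1,1)
    (2; 1,2)
    (2; 2)
    (3; 1)
    (3; 1)
    (3; 1)
    (3; 1,1)
    (3; 1,1)
    (3; 1,1,1)
    (4; —)


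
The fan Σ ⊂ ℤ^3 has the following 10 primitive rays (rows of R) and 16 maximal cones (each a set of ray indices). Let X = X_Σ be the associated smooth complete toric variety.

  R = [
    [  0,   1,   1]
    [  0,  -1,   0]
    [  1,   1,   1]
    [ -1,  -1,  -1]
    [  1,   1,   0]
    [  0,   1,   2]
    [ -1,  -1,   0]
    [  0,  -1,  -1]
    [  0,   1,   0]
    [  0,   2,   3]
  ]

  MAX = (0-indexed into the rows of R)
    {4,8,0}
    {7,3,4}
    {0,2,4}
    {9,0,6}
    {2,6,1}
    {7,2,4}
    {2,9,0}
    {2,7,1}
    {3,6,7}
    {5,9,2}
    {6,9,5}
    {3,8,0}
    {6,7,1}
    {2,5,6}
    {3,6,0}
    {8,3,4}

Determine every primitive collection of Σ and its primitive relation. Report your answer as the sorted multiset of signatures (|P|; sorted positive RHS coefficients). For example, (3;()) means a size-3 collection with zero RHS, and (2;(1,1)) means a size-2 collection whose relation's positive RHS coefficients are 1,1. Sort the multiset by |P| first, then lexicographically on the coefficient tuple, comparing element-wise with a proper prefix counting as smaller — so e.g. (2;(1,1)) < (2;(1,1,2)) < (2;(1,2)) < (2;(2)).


|primitive collections| = 25. Relations:

  P={0,7}:  v_{0} + v_{7} = 0  →  sig = (2;())
  P={1,8}:  v_{1} + v_{8} = 0  →  sig = (2;())
  P={2,3}:  v_{2} + v_{3} = 0  →  sig = (2;())
  P={4,6}:  v_{4} + v_{6} = 0  →  sig = (2;())
  P={0,5}:  v_{0} + v_{5} = v_{9}  →  sig = (2;(1))
  P={7,9}:  v_{7} + v_{9} = v_{5}  →  sig = (2;(1))
  P={0,1}:  v_{0} + v_{1} = v_{2} + v_{6}  →  sig = (2;(1,1))
  P={1,3}:  v_{1} + v_{3} = v_{6} + v_{7}  →  sig = (2;(1,1))
  P={1,4}:  v_{1} + v_{4} = v_{2} + v_{7}  →  sig = (2;(1,1))
  P={2,8}:  v_{2} + v_{8} = v_{0} + v_{4}  →  sig = (2;(1,1))
  P={3,5}:  v_{3} + v_{5} = v_{0} + v_{6}  →  sig = (2;(1,1))
  P={4,5}:  v_{4} + v_{5} = v_{0} + v_{2}  →  sig = (2;(1,1))
  P={5,7}:  v_{5} + v_{7} = v_{2} + v_{6}  →  sig = (2;(1,1))
  P={6,8}:  v_{6} + v_{8} = v_{0} + v_{3}  →  sig = (2;(1,1))
  P={7,8}:  v_{7} + v_{8} = v_{3} + v_{4}  →  sig = (2;(1,1))
  P={1,9}:  v_{1} + v_{9} = v_{2} + v_{5} + v_{6}  →  sig = (2;(1,1,1))
  P={3,9}:  v_{3} + v_{9} = 2·v_{0} + v_{6}  →  sig = (2;(1,2))
  P={4,9}:  v_{4} + v_{9} = 2·v_{0} + v_{2}  →  sig = (2;(1,2))
  P={5,8}:  v_{5} + v_{8} = 2·v_{0}  →  sig = (2;(2))
  P={1,5}:  v_{1} + v_{5} = 2·v_{2} + 2·v_{6}  →  sig = (2;(2,2))
  P={8,9}:  v_{8} + v_{9} = 3·v_{0}  →  sig = (2;(3))
  P={0,2,6}:  v_{0} + v_{2} + v_{6} = v_{5}  →  sig = (3;(1))
  P={0,3,4}:  v_{0} + v_{3} + v_{4} = v_{8}  →  sig = (3;(1))
  P={2,6,7}:  v_{2} + v_{6} + v_{7} = v_{1}  →  sig = (3;(1))
  P={2,6,9}:  v_{2} + v_{6} + v_{9} = 2·v_{5}  →  sig = (3;(2))

Sorted signature multiset PRS(X):
[(2;()), (2;()), (2;()), (2;()), (2;(1)), (2;(1)), (2;(1,1)), (2;(1,1)), (2;(1,1)), (2;(1,1)), (2;(1,1)), (2;(1,1)), (2;(1,1)), (2;(1,1)), (2;(1,1)), (2;(1,1,1)), (2;(1,2)), (2;(1,2)), (2;(2)), (2;(2,2)), (2;(3)), (3;(1)), (3;(1)), (3;(1)), (3;(2))]


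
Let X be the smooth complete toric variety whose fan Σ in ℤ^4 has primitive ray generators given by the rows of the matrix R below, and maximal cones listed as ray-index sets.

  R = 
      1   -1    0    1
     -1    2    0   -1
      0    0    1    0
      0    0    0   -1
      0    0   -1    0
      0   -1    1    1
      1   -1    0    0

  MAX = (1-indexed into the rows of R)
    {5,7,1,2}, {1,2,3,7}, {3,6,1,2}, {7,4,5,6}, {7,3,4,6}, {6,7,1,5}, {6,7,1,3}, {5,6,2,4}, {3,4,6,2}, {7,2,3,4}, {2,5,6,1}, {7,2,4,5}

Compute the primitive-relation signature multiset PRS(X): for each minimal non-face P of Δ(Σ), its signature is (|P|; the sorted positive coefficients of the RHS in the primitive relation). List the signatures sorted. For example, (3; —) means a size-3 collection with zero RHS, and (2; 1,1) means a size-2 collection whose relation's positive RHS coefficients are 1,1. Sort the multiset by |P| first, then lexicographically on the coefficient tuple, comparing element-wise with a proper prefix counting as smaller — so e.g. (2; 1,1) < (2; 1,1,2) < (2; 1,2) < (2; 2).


3 collections generate NE(X_Σ); each relation:

  • {3,5}:  v_{3} + v_{5} = 0  ⇒ sig = (2; —)
  • {1,4}:  v_{1} + v_{4} = v_{7}  ⇒ sig = (2; 1)
  • {2,6,7}:  v_{2} + v_{6} + v_{7} = v_{3}  ⇒ sig = (3; 1)

Hence PRS(X_Σ) =
    |P|=2: 2 collections, coeffs (), (1)
    |P|=3: 1 collection, coeffs (1)


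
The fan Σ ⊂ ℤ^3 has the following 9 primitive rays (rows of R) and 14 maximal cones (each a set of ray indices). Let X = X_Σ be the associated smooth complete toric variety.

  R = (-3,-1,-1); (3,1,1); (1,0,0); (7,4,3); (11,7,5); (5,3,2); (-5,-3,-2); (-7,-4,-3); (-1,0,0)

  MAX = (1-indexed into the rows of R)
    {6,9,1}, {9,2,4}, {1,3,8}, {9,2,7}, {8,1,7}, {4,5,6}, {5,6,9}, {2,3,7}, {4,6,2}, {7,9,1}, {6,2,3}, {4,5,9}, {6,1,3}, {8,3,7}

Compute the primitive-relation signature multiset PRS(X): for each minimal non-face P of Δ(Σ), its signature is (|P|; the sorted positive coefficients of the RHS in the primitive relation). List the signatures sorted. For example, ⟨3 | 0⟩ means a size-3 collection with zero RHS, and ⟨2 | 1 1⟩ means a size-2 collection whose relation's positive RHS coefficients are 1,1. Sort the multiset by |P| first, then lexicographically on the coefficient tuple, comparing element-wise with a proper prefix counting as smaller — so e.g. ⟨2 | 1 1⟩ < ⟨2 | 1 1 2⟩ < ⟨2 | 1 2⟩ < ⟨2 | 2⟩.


18 collections generate NE(X_Σ); each relation:

  • {1,2}:  v_{1} + v_{2} = 0 — sig = ⟨2 | 0⟩
  • {3,9}:  v_{3} + v_{9} = 0 — sig = ⟨2 | 0⟩
  • {4,8}:  v_{4} + v_{8} = 0 — sig = ⟨2 | 0⟩
  • {6,7}:  v_{6} + v_{7} = 0 — sig = ⟨2 | 0⟩
  • {1,4}:  v_{1} + v_{4} = v_{6} + v_{9} — sig = ⟨2 | 1 1⟩
  • {2,8}:  v_{2} + v_{8} = v_{3} + v_{7} — sig = ⟨2 | 1 1⟩
  • {3,4}:  v_{3} + v_{4} = v_{2} + v_{6} — sig = ⟨2 | 1 1⟩
  • {3,5}:  v_{3} + v_{5} = v_{4} + v_{6} — sig = ⟨2 | 1 1⟩
  • {4,7}:  v_{4} + v_{7} = v_{2} + v_{9} — sig = ⟨2 | 1 1⟩
  • {5,7}:  v_{5} + v_{7} = v_{4} + v_{9} — sig = ⟨2 | 1 1⟩
  • {5,8}:  v_{5} + v_{8} = v_{6} + v_{9} — sig = ⟨2 | 1 1⟩
  • {6,8}:  v_{6} + v_{8} = v_{1} + v_{3} — sig = ⟨2 | 1 1⟩
  • {8,9}:  v_{8} + v_{9} = v_{1} + v_{7} — sig = ⟨2 | 1 1⟩
  • {2,5}:  v_{2} + v_{5} = 2·v_{4} — sig = ⟨2 | 2⟩
  • {1,5}:  v_{1} + v_{5} = 2·v_{6} + 2·v_{9} — sig = ⟨2 | 2 2⟩
  • {1,3,7}:  v_{1} + v_{3} + v_{7} = v_{8} — sig = ⟨3 | 1⟩
  • {2,6,9}:  v_{2} + v_{6} + v_{9} = v_{4} — sig = ⟨3 | 1⟩
  • {4,6,9}:  v_{4} + v_{6} + v_{9} = v_{5} — sig = ⟨3 | 1⟩

so the primitive-relation signature multiset is
    ⟨2 | 0⟩
    ⟨2 | 0⟩
    ⟨2 | 0⟩
    ⟨2 | 0⟩
    ⟨2 | 1 1⟩
    ⟨2 | 1 1⟩
    ⟨2 | 1 1⟩
    ⟨2 | 1 1⟩
    ⟨2 | 1 1⟩
    ⟨2 | 1 1⟩
    ⟨2 | 1 1⟩
    ⟨2 | 1 1⟩
    ⟨2 | 1 1⟩
    ⟨2 | 2⟩
    ⟨2 | 2 2⟩
    ⟨3 | 1⟩
    ⟨3 | 1⟩
    ⟨3 | 1⟩


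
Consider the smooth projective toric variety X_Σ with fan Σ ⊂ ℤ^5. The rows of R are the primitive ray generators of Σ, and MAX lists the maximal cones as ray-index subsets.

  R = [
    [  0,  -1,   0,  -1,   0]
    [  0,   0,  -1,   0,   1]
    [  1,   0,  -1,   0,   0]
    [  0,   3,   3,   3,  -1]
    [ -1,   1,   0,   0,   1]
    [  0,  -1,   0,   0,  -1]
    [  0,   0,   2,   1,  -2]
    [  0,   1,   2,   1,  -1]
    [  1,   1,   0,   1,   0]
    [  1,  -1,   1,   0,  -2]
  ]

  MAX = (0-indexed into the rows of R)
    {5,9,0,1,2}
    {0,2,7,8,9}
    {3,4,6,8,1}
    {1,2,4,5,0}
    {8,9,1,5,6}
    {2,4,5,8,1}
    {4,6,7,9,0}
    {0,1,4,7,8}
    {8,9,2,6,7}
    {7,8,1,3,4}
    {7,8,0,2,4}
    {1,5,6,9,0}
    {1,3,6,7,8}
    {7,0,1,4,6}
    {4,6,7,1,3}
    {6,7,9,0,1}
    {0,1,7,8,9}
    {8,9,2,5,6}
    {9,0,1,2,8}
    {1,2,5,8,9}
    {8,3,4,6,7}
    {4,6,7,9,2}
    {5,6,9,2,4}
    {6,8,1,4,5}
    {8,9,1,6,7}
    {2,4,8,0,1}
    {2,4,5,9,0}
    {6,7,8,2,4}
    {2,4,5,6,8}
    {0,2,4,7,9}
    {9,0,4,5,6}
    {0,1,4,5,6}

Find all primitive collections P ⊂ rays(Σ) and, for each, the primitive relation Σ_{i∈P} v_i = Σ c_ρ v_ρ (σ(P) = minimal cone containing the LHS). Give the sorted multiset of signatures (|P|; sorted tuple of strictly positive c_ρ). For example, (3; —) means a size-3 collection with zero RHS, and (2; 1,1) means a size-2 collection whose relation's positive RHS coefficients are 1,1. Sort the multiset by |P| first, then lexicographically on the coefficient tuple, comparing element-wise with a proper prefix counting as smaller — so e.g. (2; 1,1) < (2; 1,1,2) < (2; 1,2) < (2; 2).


13 collections generate NE(X_Σ); each relation:

  • {5,7}:  v_{5} + v_{7} = v_{6} — sig = (2; 1)
  • {3,9}:  v_{3} + v_{9} = v_{6} + v_{7} + v_{8} — sig = (2; 1,1,1)
  • {3,5}:  v_{3} + v_{5} = v_{1} + v_{4} + 2·v_{6} + v_{8} — sig = (2; 1,1,1,2)
  • {2,3}:  v_{2} + v_{3} = v_{4} + v_{6} + 2·v_{8} — sig = (2; 1,1,2)
  • {0,3}:  v_{0} + v_{3} = v_{1} + 2·v_{7} — sig = (2; 1,2)
  • {1,4,9}:  v_{1} + v_{4} + v_{9} = 0 — sig = (3; —)
  • {0,2,6}:  v_{0} + v_{2} + v_{6} = v_{9} — sig = (3; 1)
  • {1,2,7}:  v_{1} + v_{2} + v_{7} = v_{8} — sig = (3; 1)
  • {0,5,8}:  v_{0} + v_{5} + v_{8} = v_{1} + v_{9} — sig = (3; 1,1)
  • {1,2,6}:  v_{1} + v_{2} + v_{6} = v_{5} + v_{8} — sig = (3; 1,1)
  • {4,8,9}:  v_{4} + v_{8} + v_{9} = v_{2} + v_{7} — sig = (3; 1,1)
  • {0,6,8}:  v_{0} + v_{6} + v_{8} = v_{1} + v_{7} + v_{9} — sig = (3; 1,1,1)
  • {1,4,6,7,8}:  v_{1} + v_{4} + v_{6} + v_{7} + v_{8} = v_{3} — sig = (5; 1)

so the primitive-relation signature multiset is
    |P|=2: 5 collections, coeffs (1), (1,1,1), (1,1,1,2), (1,1,2), (1,2)
    |P|=3: 7 collections, coeffs (), (1), (1), (1,1), (1,1), (1,1), (1,1,1)
    |P|=5: 1 collection, coeffs (1)


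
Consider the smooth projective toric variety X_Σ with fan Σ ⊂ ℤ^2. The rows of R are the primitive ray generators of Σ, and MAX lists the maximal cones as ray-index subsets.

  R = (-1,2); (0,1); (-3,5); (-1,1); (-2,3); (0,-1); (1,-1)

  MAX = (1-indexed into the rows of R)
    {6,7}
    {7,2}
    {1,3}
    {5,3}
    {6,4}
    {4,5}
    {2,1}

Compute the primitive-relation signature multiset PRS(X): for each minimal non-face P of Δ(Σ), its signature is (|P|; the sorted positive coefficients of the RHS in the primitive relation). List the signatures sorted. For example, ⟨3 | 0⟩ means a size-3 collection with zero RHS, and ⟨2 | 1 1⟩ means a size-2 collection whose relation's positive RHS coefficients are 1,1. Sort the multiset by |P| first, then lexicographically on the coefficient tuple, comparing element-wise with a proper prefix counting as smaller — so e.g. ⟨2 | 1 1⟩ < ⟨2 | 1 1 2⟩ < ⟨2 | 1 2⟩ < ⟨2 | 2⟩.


14 collections generate NE(X_Σ); each relation:

  P={2,6}:  v_{2} + v_{6} = 0  ⇒ sig = ⟨2 | 0⟩
  P={4,7}:  v_{4} + v_{7} = 0  ⇒ sig = ⟨2 | 0⟩
  P={1,4}:  v_{1} + v_{4} = v_{5}  ⇒ sig = ⟨2 | 1⟩
  P={1,5}:  v_{1} + v_{5} = v_{3}  ⇒ sig = ⟨2 | 1⟩
  P={1,6}:  v_{1} + v_{6} = v_{4}  ⇒ sig = ⟨2 | 1⟩
  P={1,7}:  v_{1} + v_{7} = v_{2}  ⇒ sig = ⟨2 | 1⟩
  P={2,4}:  v_{2} + v_{4} = v_{1}  ⇒ sig = ⟨2 | 1⟩
  P={5,7}:  v_{5} + v_{7} = v_{1}  ⇒ sig = ⟨2 | 1⟩
  P={3,6}:  v_{3} + v_{6} = v_{4} + v_{5}  ⇒ sig = ⟨2 | 1 1⟩
  P={2,5}:  v_{2} + v_{5} = 2·v_{1}  ⇒ sig = ⟨2 | 2⟩
  P={3,4}:  v_{3} + v_{4} = 2·v_{5}  ⇒ sig = ⟨2 | 2⟩
  P={3,7}:  v_{3} + v_{7} = 2·v_{1}  ⇒ sig = ⟨2 | 2⟩
  P={5,6}:  v_{5} + v_{6} = 2·v_{4}  ⇒ sig = ⟨2 | 2⟩
  P={2,3}:  v_{2} + v_{3} = 3·v_{1}  ⇒ sig = ⟨2 | 3⟩

so the primitive-relation signature multiset is
[⟨2 | 0⟩, ⟨2 | 0⟩, ⟨2 | 1⟩, ⟨2 | 1⟩, ⟨2 | 1⟩, ⟨2 | 1⟩, ⟨2 | 1⟩, ⟨2 | 1⟩, ⟨2 | 1 1⟩, ⟨2 | 2⟩, ⟨2 | 2⟩, ⟨2 | 2⟩, ⟨2 | 2⟩, ⟨2 | 3⟩]


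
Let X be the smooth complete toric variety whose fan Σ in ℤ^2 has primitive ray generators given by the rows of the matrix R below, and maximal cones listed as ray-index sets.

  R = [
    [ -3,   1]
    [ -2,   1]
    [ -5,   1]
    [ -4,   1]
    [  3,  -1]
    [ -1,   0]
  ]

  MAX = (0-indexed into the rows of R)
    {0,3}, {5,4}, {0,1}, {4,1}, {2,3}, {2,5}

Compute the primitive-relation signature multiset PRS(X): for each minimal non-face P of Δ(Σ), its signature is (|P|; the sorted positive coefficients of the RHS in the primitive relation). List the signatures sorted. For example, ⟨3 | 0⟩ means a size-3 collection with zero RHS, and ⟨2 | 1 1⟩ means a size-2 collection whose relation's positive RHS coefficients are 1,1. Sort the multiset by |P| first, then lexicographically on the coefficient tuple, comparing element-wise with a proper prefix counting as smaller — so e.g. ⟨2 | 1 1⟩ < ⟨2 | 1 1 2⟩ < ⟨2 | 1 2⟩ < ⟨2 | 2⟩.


9 minimal non-faces of Δ(Σ) (on 6 rays):

  P = {0,4}:  v_{0} + v_{4} = 0  so sig = ⟨2 | 0⟩
  P = {0,5}:  v_{0} + v_{5} = v_{3}  so sig = ⟨2 | 1⟩
  P = {1,5}:  v_{1} + v_{5} = v_{0}  so sig = ⟨2 | 1⟩
  P = {3,4}:  v_{3} + v_{4} = v_{5}  so sig = ⟨2 | 1⟩
  P = {3,5}:  v_{3} + v_{5} = v_{2}  so sig = ⟨2 | 1⟩
  P = {1,2}:  v_{1} + v_{2} = v_{0} + v_{3}  so sig = ⟨2 | 1 1⟩
  P = {0,2}:  v_{0} + v_{2} = 2·v_{3}  so sig = ⟨2 | 2⟩
  P = {1,3}:  v_{1} + v_{3} = 2·v_{0}  so sig = ⟨2 | 2⟩
  P = {2,4}:  v_{2} + v_{4} = 2·v_{5}  so sig = ⟨2 | 2⟩

Sorted signature multiset PRS(X):
[⟨2 | 0⟩, ⟨2 | 1⟩, ⟨2 | 1⟩, ⟨2 | 1⟩, ⟨2 | 1⟩, ⟨2 | 1 1⟩, ⟨2 | 2⟩, ⟨2 | 2⟩, ⟨2 | 2⟩]


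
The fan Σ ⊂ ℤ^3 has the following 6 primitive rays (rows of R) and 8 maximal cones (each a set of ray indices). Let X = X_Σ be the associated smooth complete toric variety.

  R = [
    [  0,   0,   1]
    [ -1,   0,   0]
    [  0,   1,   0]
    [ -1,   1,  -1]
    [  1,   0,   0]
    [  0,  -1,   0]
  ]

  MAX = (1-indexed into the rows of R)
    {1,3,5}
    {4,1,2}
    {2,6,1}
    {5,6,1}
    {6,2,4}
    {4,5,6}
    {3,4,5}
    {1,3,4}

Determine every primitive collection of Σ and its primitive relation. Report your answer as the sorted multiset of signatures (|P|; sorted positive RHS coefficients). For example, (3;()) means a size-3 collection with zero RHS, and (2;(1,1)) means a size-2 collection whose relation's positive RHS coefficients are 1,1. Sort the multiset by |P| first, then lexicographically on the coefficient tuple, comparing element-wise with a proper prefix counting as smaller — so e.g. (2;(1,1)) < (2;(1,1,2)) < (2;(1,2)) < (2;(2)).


|primitive collections| = 5. Relations:

  P = {2,5}:  v_{2} + v_{5} = 0 — sig = (2;())
  P = {3,6}:  v_{3} + v_{6} = 0 — sig = (2;())
  P = {2,3}:  v_{2} + v_{3} = v_{1} + v_{4} — sig = (2;(1,1))
  P = {1,4,5}:  v_{1} + v_{4} + v_{5} = v_{3} — sig = (3;(1))
  P = {1,4,6}:  v_{1} + v_{4} + v_{6} = v_{2} — sig = (3;(1))

Sorted signature multiset PRS(X):
    |P|=2: 3 collections, coeffs (), (), (1,1)
    |P|=3: 2 collections, coeffs (1), (1)


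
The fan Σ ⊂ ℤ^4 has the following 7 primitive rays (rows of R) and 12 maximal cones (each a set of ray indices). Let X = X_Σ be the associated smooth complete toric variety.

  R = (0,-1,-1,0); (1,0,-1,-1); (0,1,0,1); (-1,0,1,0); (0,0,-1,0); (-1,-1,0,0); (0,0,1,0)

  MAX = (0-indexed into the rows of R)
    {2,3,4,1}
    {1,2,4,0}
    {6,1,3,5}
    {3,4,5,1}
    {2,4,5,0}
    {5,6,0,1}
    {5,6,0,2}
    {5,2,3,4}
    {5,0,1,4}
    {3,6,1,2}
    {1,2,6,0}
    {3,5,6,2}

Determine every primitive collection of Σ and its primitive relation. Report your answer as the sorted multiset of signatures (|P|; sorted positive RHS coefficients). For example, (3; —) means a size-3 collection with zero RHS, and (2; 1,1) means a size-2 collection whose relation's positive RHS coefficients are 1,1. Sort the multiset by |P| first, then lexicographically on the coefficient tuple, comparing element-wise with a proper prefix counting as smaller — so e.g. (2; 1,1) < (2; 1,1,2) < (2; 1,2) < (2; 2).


3 collections generate NE(X_Σ); each relation:

  {4,6}:  v_{4} + v_{6} = 0  ⇒ sig = (2; —)
  {0,3}:  v_{0} + v_{3} = v_{5}  ⇒ sig = (2; 1)
  {1,2,5}:  v_{1} + v_{2} + v_{5} = v_{4}  ⇒ sig = (3; 1)

Signatures (|P|; sorted positive RHS coefficients), sorted:
{ (2; —),  (2; 1),  (3; 1) }


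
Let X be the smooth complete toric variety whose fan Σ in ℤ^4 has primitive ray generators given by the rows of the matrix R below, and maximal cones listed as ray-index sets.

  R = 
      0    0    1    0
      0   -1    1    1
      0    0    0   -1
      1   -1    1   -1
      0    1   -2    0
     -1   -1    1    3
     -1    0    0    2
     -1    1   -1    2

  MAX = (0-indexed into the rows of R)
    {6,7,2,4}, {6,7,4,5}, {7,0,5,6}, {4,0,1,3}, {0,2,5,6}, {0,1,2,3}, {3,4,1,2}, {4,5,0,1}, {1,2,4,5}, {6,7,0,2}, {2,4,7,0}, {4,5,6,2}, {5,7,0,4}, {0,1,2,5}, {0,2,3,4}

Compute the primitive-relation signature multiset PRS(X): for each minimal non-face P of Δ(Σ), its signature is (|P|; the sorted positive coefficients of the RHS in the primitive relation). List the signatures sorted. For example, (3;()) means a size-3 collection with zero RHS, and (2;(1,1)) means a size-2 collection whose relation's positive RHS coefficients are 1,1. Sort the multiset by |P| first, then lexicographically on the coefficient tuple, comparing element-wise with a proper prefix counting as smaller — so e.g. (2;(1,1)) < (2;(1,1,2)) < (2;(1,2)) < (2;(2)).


Σ has 9 primitive collections:

  P = {1,6}:  v_{1} + v_{6} = v_{5}  ⟹  sig = (2;(1))
  P = {3,6}:  v_{3} + v_{6} = v_{1}  ⟹  sig = (2;(1))
  P = {1,7}:  v_{1} + v_{7} = v_{0} + v_{4} + v_{5}  ⟹  sig = (2;(1,1,1))
  P = {3,7}:  v_{3} + v_{7} = v_{0} + v_{1} + v_{4}  ⟹  sig = (2;(1,1,1))
  P = {3,5}:  v_{3} + v_{5} = 2·v_{1}  ⟹  sig = (2;(2))
  P = {0,4,6}:  v_{0} + v_{4} + v_{6} = v_{7}  ⟹  sig = (3;(1))
  P = {2,5,7}:  v_{2} + v_{5} + v_{7} = 2·v_{6}  ⟹  sig = (3;(2))
  P = {0,1,2,4}:  v_{0} + v_{1} + v_{2} + v_{4} = 0  ⟹  sig = (4;())
  P = {0,2,4,5}:  v_{0} + v_{2} + v_{4} + v_{5} = v_{6}  ⟹  sig = (4;(1))

Sorted signature multiset PRS(X):
[(2;(1)), (2;(1)), (2;(1,1,1)), (2;(1,1,1)), (2;(2)), (3;(1)), (3;(2)), (4;()), (4;(1))]


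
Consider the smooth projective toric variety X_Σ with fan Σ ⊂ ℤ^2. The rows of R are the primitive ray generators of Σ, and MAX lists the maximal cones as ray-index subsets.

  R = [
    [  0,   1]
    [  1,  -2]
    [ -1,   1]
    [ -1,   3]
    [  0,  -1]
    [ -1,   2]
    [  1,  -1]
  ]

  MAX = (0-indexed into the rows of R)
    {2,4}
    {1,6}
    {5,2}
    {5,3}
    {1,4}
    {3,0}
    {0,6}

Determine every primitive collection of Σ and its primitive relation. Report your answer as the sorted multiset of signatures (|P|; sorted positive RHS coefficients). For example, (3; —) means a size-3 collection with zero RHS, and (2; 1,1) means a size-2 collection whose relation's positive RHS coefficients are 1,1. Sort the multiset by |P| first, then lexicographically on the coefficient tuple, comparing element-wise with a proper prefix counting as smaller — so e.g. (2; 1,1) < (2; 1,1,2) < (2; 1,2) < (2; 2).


The 14 primitive collections of Σ (r=7, n=2):

  P = {0,4}:  v_{0} + v_{4} = 0  ⟹  sig = (2; —)
  P = {1,5}:  v_{1} + v_{5} = 0  ⟹  sig = (2; —)
  P = {2,6}:  v_{2} + v_{6} = 0  ⟹  sig = (2; —)
  P = {0,1}:  v_{0} + v_{1} = v_{6}  ⟹  sig = (2; 1)
  P = {0,2}:  v_{0} + v_{2} = v_{5}  ⟹  sig = (2; 1)
  P = {0,5}:  v_{0} + v_{5} = v_{3}  ⟹  sig = (2; 1)
  P = {1,2}:  v_{1} + v_{2} = v_{4}  ⟹  sig = (2; 1)
  P = {1,3}:  v_{1} + v_{3} = v_{0}  ⟹  sig = (2; 1)
  P = {3,4}:  v_{3} + v_{4} = v_{5}  ⟹  sig = (2; 1)
  P = {4,5}:  v_{4} + v_{5} = v_{2}  ⟹  sig = (2; 1)
  P = {4,6}:  v_{4} + v_{6} = v_{1}  ⟹  sig = (2; 1)
  P = {5,6}:  v_{5} + v_{6} = v_{0}  ⟹  sig = (2; 1)
  P = {2,3}:  v_{2} + v_{3} = 2·v_{5}  ⟹  sig = (2; 2)
  P = {3,6}:  v_{3} + v_{6} = 2·v_{0}  ⟹  sig = (2; 2)

Sorted signature multiset PRS(X):
{ (2; —) ×3,  (2; 1) ×9,  (2; 2) ×2 }


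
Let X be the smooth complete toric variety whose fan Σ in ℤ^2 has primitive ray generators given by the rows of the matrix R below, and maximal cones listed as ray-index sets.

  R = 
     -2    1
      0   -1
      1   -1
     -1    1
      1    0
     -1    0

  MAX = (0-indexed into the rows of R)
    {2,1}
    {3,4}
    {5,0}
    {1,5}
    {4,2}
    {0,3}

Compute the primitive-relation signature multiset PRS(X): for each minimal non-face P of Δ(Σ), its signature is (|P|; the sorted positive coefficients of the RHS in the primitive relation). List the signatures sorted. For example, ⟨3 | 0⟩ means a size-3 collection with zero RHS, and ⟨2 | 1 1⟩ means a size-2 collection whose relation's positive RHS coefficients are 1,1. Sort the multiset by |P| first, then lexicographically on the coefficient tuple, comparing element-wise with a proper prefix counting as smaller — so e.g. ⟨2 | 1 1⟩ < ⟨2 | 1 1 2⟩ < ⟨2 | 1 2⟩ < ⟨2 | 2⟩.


Primitive collections (9):

  • {2,3}:  v_{2} + v_{3} = 0  ⟹  sig = ⟨2 | 0⟩
  • {4,5}:  v_{4} + v_{5} = 0  ⟹  sig = ⟨2 | 0⟩
  • {0,2}:  v_{0} + v_{2} = v_{5}  ⟹  sig = ⟨2 | 1⟩
  • {0,4}:  v_{0} + v_{4} = v_{3}  ⟹  sig = ⟨2 | 1⟩
  • {1,3}:  v_{1} + v_{3} = v_{5}  ⟹  sig = ⟨2 | 1⟩
  • {1,4}:  v_{1} + v_{4} = v_{2}  ⟹  sig = ⟨2 | 1⟩
  • {2,5}:  v_{2} + v_{5} = v_{1}  ⟹  sig = ⟨2 | 1⟩
  • {3,5}:  v_{3} + v_{5} = v_{0}  ⟹  sig = ⟨2 | 1⟩
  • {0,1}:  v_{0} + v_{1} = 2·v_{5}  ⟹  sig = ⟨2 | 2⟩

Hence PRS(X_Σ) =
    |P|=2: 9 collections, coeffs (), (), (1), (1), (1), (1), (1), (1), (2)


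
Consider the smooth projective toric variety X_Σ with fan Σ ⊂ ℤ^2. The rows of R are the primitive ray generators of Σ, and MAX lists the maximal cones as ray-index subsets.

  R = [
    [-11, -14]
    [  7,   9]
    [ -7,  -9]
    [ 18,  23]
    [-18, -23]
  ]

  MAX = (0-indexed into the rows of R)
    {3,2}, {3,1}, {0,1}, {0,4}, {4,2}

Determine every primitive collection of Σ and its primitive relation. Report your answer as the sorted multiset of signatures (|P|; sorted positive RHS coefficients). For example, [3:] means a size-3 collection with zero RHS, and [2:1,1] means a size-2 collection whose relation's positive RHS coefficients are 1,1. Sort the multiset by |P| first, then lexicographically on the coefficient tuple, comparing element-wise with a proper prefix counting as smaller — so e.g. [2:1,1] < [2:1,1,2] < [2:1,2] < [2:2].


Primitive collections (5):

  P = {1,2}:  v_{1} + v_{2} = 0  ⇒ sig = [2:]
  P = {3,4}:  v_{3} + v_{4} = 0  ⇒ sig = [2:]
  P = {0,2}:  v_{0} + v_{2} = v_{4}  ⇒ sig = [2:1]
  P = {0,3}:  v_{0} + v_{3} = v_{1}  ⇒ sig = [2:1]
  P = {1,4}:  v_{1} + v_{4} = v_{0}  ⇒ sig = [2:1]

Sorted signature multiset PRS(X):
[[2:], [2:], [2:1], [2:1], [2:1]]


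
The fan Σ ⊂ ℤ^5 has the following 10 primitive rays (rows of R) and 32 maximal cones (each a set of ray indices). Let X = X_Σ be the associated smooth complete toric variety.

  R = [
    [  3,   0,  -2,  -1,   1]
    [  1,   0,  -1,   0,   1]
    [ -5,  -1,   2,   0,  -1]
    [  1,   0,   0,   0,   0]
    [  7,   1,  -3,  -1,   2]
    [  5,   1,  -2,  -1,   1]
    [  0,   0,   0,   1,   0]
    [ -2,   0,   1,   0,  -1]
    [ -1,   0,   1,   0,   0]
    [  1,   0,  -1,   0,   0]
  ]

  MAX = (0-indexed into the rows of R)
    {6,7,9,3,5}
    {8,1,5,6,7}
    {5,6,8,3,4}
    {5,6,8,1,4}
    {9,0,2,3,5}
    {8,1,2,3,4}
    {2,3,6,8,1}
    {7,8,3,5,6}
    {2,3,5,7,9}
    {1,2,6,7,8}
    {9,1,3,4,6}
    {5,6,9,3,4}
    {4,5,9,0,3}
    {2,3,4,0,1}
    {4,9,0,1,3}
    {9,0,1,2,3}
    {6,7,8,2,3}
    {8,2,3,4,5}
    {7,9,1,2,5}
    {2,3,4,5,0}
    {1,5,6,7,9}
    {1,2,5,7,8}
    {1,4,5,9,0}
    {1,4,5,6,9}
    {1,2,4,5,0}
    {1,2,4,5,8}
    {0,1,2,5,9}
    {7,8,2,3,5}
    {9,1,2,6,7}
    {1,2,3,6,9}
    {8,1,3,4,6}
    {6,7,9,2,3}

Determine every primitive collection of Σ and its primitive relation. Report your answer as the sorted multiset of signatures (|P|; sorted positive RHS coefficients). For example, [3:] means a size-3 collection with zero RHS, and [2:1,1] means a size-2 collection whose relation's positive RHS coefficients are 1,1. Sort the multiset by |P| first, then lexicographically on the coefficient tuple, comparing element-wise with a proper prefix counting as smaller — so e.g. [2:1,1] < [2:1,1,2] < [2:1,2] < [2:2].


Primitive collections (10):

  P = {8,9}:  v_{8} + v_{9} = 0  ⇒ sig = [2:]
  P = {4,7}:  v_{4} + v_{7} = v_{5}  ⇒ sig = [2:1]
  P = {0,8}:  v_{0} + v_{8} = v_{2} + v_{4}  ⇒ sig = [2:1,1]
  P = {0,6}:  v_{0} + v_{6} = v_{1} + v_{3} + v_{9}  ⇒ sig = [2:1,1,1]
  P = {0,7}:  v_{0} + v_{7} = v_{2} + v_{5} + v_{9}  ⇒ sig = [2:1,1,1]
  P = {1,3,7}:  v_{1} + v_{3} + v_{7} = 0  ⇒ sig = [3:]
  P = {2,5,6}:  v_{2} + v_{5} + v_{6} = 0  ⇒ sig = [3:]
  P = {1,3,5}:  v_{1} + v_{3} + v_{5} = v_{4}  ⇒ sig = [3:1]
  P = {2,4,9}:  v_{2} + v_{4} + v_{9} = v_{0}  ⇒ sig = [3:1]
  P = {2,4,6}:  v_{2} + v_{4} + v_{6} = v_{1} + v_{3}  ⇒ sig = [3:1,1]

Sorted signature multiset PRS(X):
[[2:], [2:1], [2:1,1], [2:1,1,1], [2:1,1,1], [3:], [3:], [3:1], [3:1], [3:1,1]]


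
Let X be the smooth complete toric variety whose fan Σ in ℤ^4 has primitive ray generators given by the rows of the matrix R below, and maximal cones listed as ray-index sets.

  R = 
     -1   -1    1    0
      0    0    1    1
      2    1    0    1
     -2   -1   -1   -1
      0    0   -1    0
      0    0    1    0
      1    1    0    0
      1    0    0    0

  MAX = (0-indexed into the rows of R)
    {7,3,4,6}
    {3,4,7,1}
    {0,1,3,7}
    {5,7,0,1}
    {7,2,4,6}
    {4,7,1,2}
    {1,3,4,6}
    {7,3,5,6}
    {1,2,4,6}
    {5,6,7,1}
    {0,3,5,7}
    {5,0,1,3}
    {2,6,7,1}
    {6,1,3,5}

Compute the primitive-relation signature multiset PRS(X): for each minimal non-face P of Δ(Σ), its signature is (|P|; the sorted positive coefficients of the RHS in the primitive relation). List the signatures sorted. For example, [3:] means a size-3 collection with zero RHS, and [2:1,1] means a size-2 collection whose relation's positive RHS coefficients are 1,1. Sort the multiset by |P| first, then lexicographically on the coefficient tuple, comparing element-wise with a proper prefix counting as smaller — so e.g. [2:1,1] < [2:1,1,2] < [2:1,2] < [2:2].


9 minimal non-faces of Δ(Σ) (on 8 rays):

  • {4,5}:  v_{4} + v_{5} = 0  so sig = [2:]
  • {0,6}:  v_{0} + v_{6} = v_{5}  so sig = [2:1]
  • {2,3}:  v_{2} + v_{3} = v_{4}  so sig = [2:1]
  • {0,2}:  v_{0} + v_{2} = v_{1} + v_{7}  so sig = [2:1,1]
  • {0,4}:  v_{0} + v_{4} = v_{1} + v_{3} + v_{7}  so sig = [2:1,1,1]
  • {2,5}:  v_{2} + v_{5} = v_{1} + v_{6} + v_{7}  so sig = [2:1,1,1]
  • {1,3,6,7}:  v_{1} + v_{3} + v_{6} + v_{7} = 0  so sig = [4:]
  • {1,3,5,7}:  v_{1} + v_{3} + v_{5} + v_{7} = v_{0}  so sig = [4:1]
  • {1,4,6,7}:  v_{1} + v_{4} + v_{6} + v_{7} = v_{2}  so sig = [4:1]

so the primitive-relation signature multiset is
[[2:], [2:1], [2:1], [2:1,1], [2:1,1,1], [2:1,1,1], [4:], [4:1], [4:1]]


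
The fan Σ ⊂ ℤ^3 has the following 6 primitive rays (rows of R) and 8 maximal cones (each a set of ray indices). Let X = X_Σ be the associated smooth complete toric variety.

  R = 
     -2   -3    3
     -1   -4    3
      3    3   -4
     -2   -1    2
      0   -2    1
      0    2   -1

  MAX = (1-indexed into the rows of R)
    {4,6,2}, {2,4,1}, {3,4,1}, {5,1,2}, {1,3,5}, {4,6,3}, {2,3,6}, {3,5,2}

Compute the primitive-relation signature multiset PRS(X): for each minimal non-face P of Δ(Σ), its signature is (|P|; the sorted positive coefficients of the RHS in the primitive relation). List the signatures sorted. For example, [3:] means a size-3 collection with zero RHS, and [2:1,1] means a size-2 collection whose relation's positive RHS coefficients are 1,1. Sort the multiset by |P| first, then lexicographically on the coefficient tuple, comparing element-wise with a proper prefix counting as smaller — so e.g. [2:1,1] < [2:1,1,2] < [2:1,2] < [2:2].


Primitive collections (5):

  {5,6}:  v_{5} + v_{6} = 0 ; sig = [2:]
  {1,6}:  v_{1} + v_{6} = v_{4} ; sig = [2:1]
  {4,5}:  v_{4} + v_{5} = v_{1} ; sig = [2:1]
  {2,3,4}:  v_{2} + v_{3} + v_{4} = v_{5} ; sig = [3:1]
  {1,2,3}:  v_{1} + v_{2} + v_{3} = 2·v_{5} ; sig = [3:2]

Hence PRS(X_Σ) =
{ [2:],  [2:1] ×2,  [3:1],  [3:2] }


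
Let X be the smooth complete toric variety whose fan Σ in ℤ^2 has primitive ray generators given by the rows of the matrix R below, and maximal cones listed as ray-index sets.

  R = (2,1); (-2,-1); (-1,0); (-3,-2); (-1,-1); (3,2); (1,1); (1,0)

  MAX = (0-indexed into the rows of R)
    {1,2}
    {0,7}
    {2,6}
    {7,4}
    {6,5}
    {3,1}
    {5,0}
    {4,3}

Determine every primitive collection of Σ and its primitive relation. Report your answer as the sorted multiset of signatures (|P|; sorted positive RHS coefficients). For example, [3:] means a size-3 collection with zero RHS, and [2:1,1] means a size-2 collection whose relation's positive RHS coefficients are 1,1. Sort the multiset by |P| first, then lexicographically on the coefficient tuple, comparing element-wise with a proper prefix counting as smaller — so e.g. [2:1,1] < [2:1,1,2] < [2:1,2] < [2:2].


20 minimal non-faces of Δ(Σ) (on 8 rays):

  • {0,1}:  v_{0} + v_{1} = 0  so sig = [2:]
  • {2,7}:  v_{2} + v_{7} = 0  so sig = [2:]
  • {3,5}:  v_{3} + v_{5} = 0  so sig = [2:]
  • {4,6}:  v_{4} + v_{6} = 0  so sig = [2:]
  • {0,2}:  v_{0} + v_{2} = v_{6}  so sig = [2:1]
  • {0,3}:  v_{0} + v_{3} = v_{4}  so sig = [2:1]
  • {0,4}:  v_{0} + v_{4} = v_{7}  so sig = [2:1]
  • {0,6}:  v_{0} + v_{6} = v_{5}  so sig = [2:1]
  • {1,4}:  v_{1} + v_{4} = v_{3}  so sig = [2:1]
  • {1,5}:  v_{1} + v_{5} = v_{6}  so sig = [2:1]
  • {1,6}:  v_{1} + v_{6} = v_{2}  so sig = [2:1]
  • {1,7}:  v_{1} + v_{7} = v_{4}  so sig = [2:1]
  • {2,4}:  v_{2} + v_{4} = v_{1}  so sig = [2:1]
  • {3,6}:  v_{3} + v_{6} = v_{1}  so sig = [2:1]
  • {4,5}:  v_{4} + v_{5} = v_{0}  so sig = [2:1]
  • {6,7}:  v_{6} + v_{7} = v_{0}  so sig = [2:1]
  • {2,3}:  v_{2} + v_{3} = 2·v_{1}  so sig = [2:2]
  • {2,5}:  v_{2} + v_{5} = 2·v_{6}  so sig = [2:2]
  • {3,7}:  v_{3} + v_{7} = 2·v_{4}  so sig = [2:2]
  • {5,7}:  v_{5} + v_{7} = 2·v_{0}  so sig = [2:2]

Signatures (|P|; sorted positive RHS coefficients), sorted:
    [2:]
    [2:]
    [2:]
    [2:]
    [2:1]
    [2:1]
    [2:1]
    [2:1]
    [2:1]
    [2:1]
    [2:1]
    [2:1]
    [2:1]
    [2:1]
    [2:1]
    [2:1]
    [2:2]
    [2:2]
    [2:2]
    [2:2]
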